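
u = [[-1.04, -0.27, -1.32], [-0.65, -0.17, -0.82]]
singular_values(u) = [2.01, 0.0]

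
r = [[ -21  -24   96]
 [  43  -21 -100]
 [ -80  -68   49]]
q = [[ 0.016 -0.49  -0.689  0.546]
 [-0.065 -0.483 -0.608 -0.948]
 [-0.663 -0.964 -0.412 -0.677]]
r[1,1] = -21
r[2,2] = 49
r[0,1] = -24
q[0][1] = -0.49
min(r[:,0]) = -80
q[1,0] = -0.065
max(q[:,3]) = 0.546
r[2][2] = 49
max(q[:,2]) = -0.412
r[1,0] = 43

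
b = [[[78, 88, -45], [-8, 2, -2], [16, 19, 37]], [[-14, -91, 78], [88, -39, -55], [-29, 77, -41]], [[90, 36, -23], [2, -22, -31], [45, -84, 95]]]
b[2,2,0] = 45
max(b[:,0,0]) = 90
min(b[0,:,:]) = -45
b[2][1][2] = -31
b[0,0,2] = -45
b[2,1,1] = -22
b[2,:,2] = [-23, -31, 95]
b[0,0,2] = -45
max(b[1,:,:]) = 88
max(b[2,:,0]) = 90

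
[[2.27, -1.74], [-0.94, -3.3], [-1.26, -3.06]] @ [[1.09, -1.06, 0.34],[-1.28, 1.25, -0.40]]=[[4.70, -4.58, 1.47], [3.20, -3.13, 1.0], [2.54, -2.49, 0.80]]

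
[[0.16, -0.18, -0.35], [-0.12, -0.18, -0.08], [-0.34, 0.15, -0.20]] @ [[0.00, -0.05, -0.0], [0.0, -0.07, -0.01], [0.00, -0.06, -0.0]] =[[0.0, 0.03, 0.00], [0.0, 0.02, 0.0], [0.00, 0.02, -0.00]]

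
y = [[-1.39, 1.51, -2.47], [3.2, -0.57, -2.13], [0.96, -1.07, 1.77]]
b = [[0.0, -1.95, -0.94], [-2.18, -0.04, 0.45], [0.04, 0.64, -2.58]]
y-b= [[-1.39, 3.46, -1.53], [5.38, -0.53, -2.58], [0.92, -1.71, 4.35]]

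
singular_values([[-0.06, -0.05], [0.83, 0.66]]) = [1.06, 0.0]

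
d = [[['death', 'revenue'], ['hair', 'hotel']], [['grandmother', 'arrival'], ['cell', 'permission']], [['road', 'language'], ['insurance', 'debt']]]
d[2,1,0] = 'insurance'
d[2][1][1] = 'debt'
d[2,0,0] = 'road'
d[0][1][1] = 'hotel'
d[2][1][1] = 'debt'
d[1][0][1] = 'arrival'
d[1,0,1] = 'arrival'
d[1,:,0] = ['grandmother', 'cell']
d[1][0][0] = 'grandmother'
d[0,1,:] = ['hair', 'hotel']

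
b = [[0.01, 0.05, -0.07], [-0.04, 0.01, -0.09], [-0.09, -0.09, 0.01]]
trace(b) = 0.03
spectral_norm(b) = 0.14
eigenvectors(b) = [[0.16, 0.63, -0.59], [0.68, -0.68, -0.36], [0.72, -0.37, 0.73]]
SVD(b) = [[-0.52, -0.40, 0.76], [-0.18, -0.81, -0.56], [0.84, -0.42, 0.34]] @ diag([0.14023042145086095, 0.118034502854516, 0.0018124667172586331]) @ [[-0.52, -0.73, 0.43], [0.56, 0.08, 0.82], [-0.64, 0.67, 0.37]]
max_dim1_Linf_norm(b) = 0.09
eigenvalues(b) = [-0.09, -0.0, 0.13]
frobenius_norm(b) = 0.18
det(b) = 0.00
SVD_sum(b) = [[0.04, 0.05, -0.03], [0.01, 0.02, -0.01], [-0.06, -0.09, 0.05]] + [[-0.03, -0.00, -0.04], [-0.05, -0.01, -0.08], [-0.03, -0.0, -0.04]] + [[-0.00,0.00,0.0], [0.00,-0.00,-0.00], [-0.0,0.00,0.0]]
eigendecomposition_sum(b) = [[-0.01, -0.00, -0.01], [-0.06, -0.02, -0.06], [-0.06, -0.02, -0.06]] + [[-0.0, 0.0, -0.00], [0.0, -0.0, 0.0], [0.00, -0.0, 0.0]] + [[0.02, 0.05, -0.06], [0.02, 0.03, -0.03], [-0.03, -0.07, 0.07]]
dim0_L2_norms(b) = [0.1, 0.1, 0.11]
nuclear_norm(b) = 0.26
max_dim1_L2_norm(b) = 0.13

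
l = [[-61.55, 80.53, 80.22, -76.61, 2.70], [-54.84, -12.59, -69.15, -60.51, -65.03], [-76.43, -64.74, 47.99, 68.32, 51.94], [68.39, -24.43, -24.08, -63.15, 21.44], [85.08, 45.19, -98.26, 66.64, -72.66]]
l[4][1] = 45.19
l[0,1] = 80.53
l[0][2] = 80.22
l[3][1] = -24.43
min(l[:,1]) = -64.74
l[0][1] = 80.53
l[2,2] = 47.99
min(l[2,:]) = -76.43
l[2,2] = 47.99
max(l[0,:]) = 80.53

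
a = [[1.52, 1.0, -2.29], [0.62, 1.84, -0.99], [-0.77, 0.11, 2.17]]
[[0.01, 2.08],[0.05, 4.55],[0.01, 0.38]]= a @ [[-0.01, -0.57], [0.03, 2.58], [-0.0, -0.16]]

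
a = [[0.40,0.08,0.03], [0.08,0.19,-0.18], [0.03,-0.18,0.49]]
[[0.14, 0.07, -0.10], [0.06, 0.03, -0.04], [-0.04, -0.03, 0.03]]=a @[[0.32, 0.19, -0.24], [0.13, 0.01, -0.06], [-0.06, -0.07, 0.05]]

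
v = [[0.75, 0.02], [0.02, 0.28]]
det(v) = 0.21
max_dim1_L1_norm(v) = 0.77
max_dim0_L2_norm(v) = 0.75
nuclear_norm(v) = 1.03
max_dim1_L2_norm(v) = 0.75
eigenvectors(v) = [[1.0, -0.04], [0.04, 1.0]]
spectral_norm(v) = 0.75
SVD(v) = [[-1.00, -0.04], [-0.04, 1.00]] @ diag([0.7508495283014153, 0.2791504716985849]) @ [[-1.0, -0.04], [-0.04, 1.0]]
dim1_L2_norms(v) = [0.75, 0.28]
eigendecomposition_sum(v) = [[0.75, 0.03], [0.03, 0.00]] + [[0.00, -0.01], [-0.01, 0.28]]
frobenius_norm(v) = 0.80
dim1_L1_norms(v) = [0.77, 0.3]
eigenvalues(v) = [0.75, 0.28]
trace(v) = 1.03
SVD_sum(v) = [[0.75, 0.03], [0.03, 0.00]] + [[0.00, -0.01], [-0.01, 0.28]]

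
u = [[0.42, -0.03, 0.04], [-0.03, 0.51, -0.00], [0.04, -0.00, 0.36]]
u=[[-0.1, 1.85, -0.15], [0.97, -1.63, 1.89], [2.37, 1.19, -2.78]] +[[0.52, -1.88, 0.19], [-1.0, 2.14, -1.89], [-2.33, -1.19, 3.14]]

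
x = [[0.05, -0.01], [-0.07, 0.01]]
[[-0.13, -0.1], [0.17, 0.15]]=x@[[-1.98, -2.29], [2.97, -1.32]]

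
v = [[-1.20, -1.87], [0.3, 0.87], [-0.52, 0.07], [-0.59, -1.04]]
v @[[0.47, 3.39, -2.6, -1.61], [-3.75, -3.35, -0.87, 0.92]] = [[6.45, 2.20, 4.75, 0.21], [-3.12, -1.90, -1.54, 0.32], [-0.51, -2.00, 1.29, 0.90], [3.62, 1.48, 2.44, -0.01]]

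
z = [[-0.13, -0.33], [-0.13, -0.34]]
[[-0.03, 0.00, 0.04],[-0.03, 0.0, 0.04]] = z@[[0.02, 0.14, -0.07], [0.07, -0.06, -0.09]]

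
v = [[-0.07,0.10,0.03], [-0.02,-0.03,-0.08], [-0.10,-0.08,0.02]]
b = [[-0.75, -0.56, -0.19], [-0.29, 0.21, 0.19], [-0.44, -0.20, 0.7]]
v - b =[[0.68,0.66,0.22], [0.27,-0.24,-0.27], [0.34,0.12,-0.68]]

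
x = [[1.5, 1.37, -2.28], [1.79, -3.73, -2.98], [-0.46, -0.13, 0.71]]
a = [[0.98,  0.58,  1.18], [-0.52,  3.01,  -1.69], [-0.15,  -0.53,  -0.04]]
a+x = [[2.48, 1.95, -1.1], [1.27, -0.72, -4.67], [-0.61, -0.66, 0.67]]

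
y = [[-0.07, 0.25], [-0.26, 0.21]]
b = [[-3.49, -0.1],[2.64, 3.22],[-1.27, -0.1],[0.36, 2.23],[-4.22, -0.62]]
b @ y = [[0.27, -0.89], [-1.02, 1.34], [0.11, -0.34], [-0.60, 0.56], [0.46, -1.19]]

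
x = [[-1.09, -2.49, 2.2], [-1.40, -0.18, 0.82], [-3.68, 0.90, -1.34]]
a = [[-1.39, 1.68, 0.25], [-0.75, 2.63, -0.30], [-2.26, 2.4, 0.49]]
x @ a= [[-1.59, -3.1, 1.55],[0.23, -0.86, 0.11],[7.47, -7.03, -1.85]]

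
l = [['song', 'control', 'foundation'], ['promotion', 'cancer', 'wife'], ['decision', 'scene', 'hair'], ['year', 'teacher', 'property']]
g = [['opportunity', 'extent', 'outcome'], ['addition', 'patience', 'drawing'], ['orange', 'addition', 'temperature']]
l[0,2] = 'foundation'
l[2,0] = 'decision'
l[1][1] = 'cancer'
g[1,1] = 'patience'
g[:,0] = ['opportunity', 'addition', 'orange']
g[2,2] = 'temperature'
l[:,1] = ['control', 'cancer', 'scene', 'teacher']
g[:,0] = ['opportunity', 'addition', 'orange']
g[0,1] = 'extent'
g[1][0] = 'addition'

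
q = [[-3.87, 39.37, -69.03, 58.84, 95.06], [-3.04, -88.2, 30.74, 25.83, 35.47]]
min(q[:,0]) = -3.87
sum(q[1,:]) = 0.799999999999983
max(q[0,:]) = 95.06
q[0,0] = -3.87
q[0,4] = 95.06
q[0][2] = -69.03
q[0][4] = 95.06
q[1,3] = 25.83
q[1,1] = -88.2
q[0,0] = -3.87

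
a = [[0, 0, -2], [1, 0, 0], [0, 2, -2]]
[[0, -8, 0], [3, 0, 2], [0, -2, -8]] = a @ [[3, 0, 2], [0, 3, -4], [0, 4, 0]]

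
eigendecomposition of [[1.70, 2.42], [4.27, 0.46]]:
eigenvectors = [[0.67, -0.53], [0.74, 0.85]]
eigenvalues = [4.35, -2.19]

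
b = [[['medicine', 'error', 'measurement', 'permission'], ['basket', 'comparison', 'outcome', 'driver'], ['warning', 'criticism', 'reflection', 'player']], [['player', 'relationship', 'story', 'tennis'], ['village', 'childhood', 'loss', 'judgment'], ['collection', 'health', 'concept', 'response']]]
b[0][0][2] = 'measurement'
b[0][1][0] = 'basket'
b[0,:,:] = [['medicine', 'error', 'measurement', 'permission'], ['basket', 'comparison', 'outcome', 'driver'], ['warning', 'criticism', 'reflection', 'player']]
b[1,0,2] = 'story'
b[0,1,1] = 'comparison'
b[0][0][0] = 'medicine'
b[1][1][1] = 'childhood'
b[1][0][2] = 'story'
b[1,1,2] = 'loss'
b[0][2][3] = 'player'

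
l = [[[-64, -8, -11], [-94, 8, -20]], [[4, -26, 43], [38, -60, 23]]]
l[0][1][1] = 8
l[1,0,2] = 43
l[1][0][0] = 4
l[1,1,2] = 23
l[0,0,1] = -8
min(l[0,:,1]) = -8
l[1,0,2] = 43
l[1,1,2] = 23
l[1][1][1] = -60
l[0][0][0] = -64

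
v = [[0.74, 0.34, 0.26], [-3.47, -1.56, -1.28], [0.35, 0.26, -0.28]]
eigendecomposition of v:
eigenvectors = [[(-0.46+0j), (-0.2-0.01j), (-0.2+0.01j)], [0.86+0.00j, (0.92+0j), (0.92-0j)], [0.22+0.00j, (-0.18-0.28j), (-0.18+0.28j)]]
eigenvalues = [(-0.01+0j), (-0.54+0.43j), (-0.54-0.43j)]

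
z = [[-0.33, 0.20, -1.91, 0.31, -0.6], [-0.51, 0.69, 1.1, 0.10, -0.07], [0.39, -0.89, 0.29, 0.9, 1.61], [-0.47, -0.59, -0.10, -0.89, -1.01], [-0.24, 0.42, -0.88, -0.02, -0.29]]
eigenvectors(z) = [[0.26+0.00j, (0.63+0j), (0.63-0j), -0.56+0.00j, -0.56-0.00j], [(-0.41+0j), (0.1+0.33j), (0.1-0.33j), (-0.06-0.48j), -0.06+0.48j], [0.16+0.00j, -0.11-0.27j, -0.11+0.27j, (0.26+0.26j), 0.26-0.26j], [(0.6+0j), (-0.3+0.45j), (-0.3-0.45j), (0.37-0.25j), (0.37+0.25j)], [(-0.62+0j), (0.31-0.03j), (0.31+0.03j), (-0.35+0.02j), (-0.35-0.02j)]]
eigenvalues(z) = [(0.33+0j), (-0.42+1.16j), (-0.42-1.16j), (-0.01+1.23j), (-0.01-1.23j)]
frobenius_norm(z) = 3.76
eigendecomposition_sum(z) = [[0.05-0.00j,(-0.02-0j),(-0.05-0j),(-0.02-0j),(-0.14-0j)], [(-0.08+0j),(0.03+0j),(0.07+0j),0.03+0.00j,0.22+0.00j], [0.03-0.00j,(-0.01-0j),(-0.03-0j),-0.01-0.00j,(-0.08-0j)], [0.12-0.00j,-0.05-0.00j,(-0.11-0j),-0.05-0.00j,-0.31-0.00j], [-0.13+0.00j,(0.05+0j),0.11+0.00j,0.05+0.00j,0.32+0.00j]] + [[(-0.32+0.63j), (-0.9+0.52j), -0.62+1.92j, 1.21+1.16j, (1.47+1.52j)],[(-0.38-0.07j), (-0.42-0.39j), (-1.1-0.02j), (-0.41+0.81j), (-0.56+1.01j)],[0.32+0.03j, (0.38+0.29j), (0.92-0.07j), (0.29-0.71j), 0.40-0.89j],[(-0.29-0.53j), (0.06-0.89j), (-1.06-1.36j), (-1.4+0.3j), -1.78+0.31j],[(-0.13+0.32j), -0.42+0.30j, (-0.22+0.98j), 0.65+0.52j, 0.79+0.69j]] + [[-0.32-0.63j, (-0.9-0.52j), (-0.62-1.92j), 1.21-1.16j, 1.47-1.52j], [(-0.38+0.07j), (-0.42+0.39j), -1.10+0.02j, -0.41-0.81j, -0.56-1.01j], [0.32-0.03j, 0.38-0.29j, (0.92+0.07j), 0.29+0.71j, 0.40+0.89j], [(-0.29+0.53j), (0.06+0.89j), -1.06+1.36j, (-1.4-0.3j), -1.78-0.31j], [(-0.13-0.32j), -0.42-0.30j, (-0.22-0.98j), (0.65-0.52j), 0.79-0.69j]] + [[0.13-0.18j, (1.01-0.75j), -0.31-1.93j, -1.04-0.65j, (-1.7-0.7j)], [0.16+0.09j, 0.74+0.79j, 1.61-0.47j, 0.45-0.96j, (0.42-1.53j)], [(-0.14+0.02j), -0.82-0.13j, (-0.76+1.03j), (0.17+0.79j), 0.45+1.12j], [-0.01+0.17j, -0.33+0.94j, 1.07+1.13j, 0.97-0.03j, (1.43-0.3j)], [(0.08-0.12j), (0.61-0.51j), (-0.27-1.2j), -0.68-0.37j, (-1.1-0.38j)]] + [[(0.13+0.18j), (1.01+0.75j), (-0.31+1.93j), -1.04+0.65j, (-1.7+0.7j)], [(0.16-0.09j), 0.74-0.79j, 1.61+0.47j, (0.45+0.96j), (0.42+1.53j)], [(-0.14-0.02j), (-0.82+0.13j), -0.76-1.03j, 0.17-0.79j, 0.45-1.12j], [(-0.01-0.17j), -0.33-0.94j, 1.07-1.13j, (0.97+0.03j), 1.43+0.30j], [(0.08+0.12j), (0.61+0.51j), (-0.27+1.2j), (-0.68+0.37j), -1.10+0.38j]]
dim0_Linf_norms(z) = [0.51, 0.89, 1.91, 0.9, 1.61]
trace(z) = -0.53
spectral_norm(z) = 2.77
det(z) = 0.77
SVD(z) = [[-0.61, 0.53, -0.19, -0.38, -0.40],[0.18, -0.49, -0.56, -0.64, -0.04],[0.61, 0.57, 0.23, -0.47, 0.16],[-0.34, -0.36, 0.72, -0.47, 0.14],[-0.33, 0.16, -0.27, -0.04, 0.89]] @ diag([2.768064190527065, 2.100287685100283, 1.3081821987231206, 0.5578162159630844, 0.18114270918366976]) @ [[0.21, -0.17, 0.68, 0.25, 0.64], [0.20, -0.22, -0.71, 0.45, 0.45], [0.13, -0.89, -0.02, -0.42, -0.1], [0.89, 0.29, -0.06, -0.35, -0.02], [-0.33, 0.20, -0.19, -0.66, 0.61]]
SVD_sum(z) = [[-0.36, 0.3, -1.15, -0.42, -1.09],[0.10, -0.09, 0.33, 0.12, 0.32],[0.36, -0.29, 1.14, 0.41, 1.08],[-0.2, 0.16, -0.63, -0.23, -0.59],[-0.19, 0.16, -0.61, -0.22, -0.58]] + [[0.23,-0.24,-0.79,0.50,0.50],[-0.21,0.22,0.73,-0.46,-0.46],[0.24,-0.26,-0.85,0.54,0.54],[-0.15,0.16,0.53,-0.34,-0.34],[0.07,-0.08,-0.25,0.16,0.16]] + [[-0.03, 0.22, 0.01, 0.10, 0.03], [-0.09, 0.66, 0.02, 0.31, 0.07], [0.04, -0.27, -0.01, -0.12, -0.03], [0.12, -0.84, -0.02, -0.40, -0.10], [-0.04, 0.31, 0.01, 0.15, 0.04]] + [[-0.19, -0.06, 0.01, 0.07, 0.00],[-0.32, -0.1, 0.02, 0.12, 0.01],[-0.24, -0.08, 0.02, 0.09, 0.0],[-0.23, -0.08, 0.02, 0.09, 0.0],[-0.02, -0.01, 0.0, 0.01, 0.0]] + [[0.02, -0.01, 0.01, 0.05, -0.04], [0.0, -0.00, 0.00, 0.01, -0.00], [-0.01, 0.01, -0.01, -0.02, 0.02], [-0.01, 0.0, -0.0, -0.02, 0.02], [-0.05, 0.03, -0.03, -0.11, 0.10]]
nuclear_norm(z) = 6.92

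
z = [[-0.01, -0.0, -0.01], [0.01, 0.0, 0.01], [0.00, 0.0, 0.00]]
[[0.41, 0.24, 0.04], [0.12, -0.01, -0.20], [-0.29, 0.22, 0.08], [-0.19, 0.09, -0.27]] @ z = [[-0.0, 0.0, -0.0], [-0.00, 0.0, -0.0], [0.01, 0.0, 0.01], [0.0, 0.0, 0.00]]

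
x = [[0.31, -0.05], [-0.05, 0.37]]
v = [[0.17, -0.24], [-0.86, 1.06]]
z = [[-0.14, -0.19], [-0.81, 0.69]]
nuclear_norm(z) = 1.30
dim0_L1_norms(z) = [0.95, 0.88]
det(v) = -0.03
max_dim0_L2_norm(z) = 0.82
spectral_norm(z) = 1.06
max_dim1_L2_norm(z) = 1.06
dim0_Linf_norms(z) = [0.81, 0.69]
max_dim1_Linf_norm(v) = 1.06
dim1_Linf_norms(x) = [0.31, 0.37]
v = x + z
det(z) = -0.25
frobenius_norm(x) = 0.49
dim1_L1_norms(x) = [0.36, 0.42]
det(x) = 0.11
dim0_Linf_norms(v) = [0.86, 1.06]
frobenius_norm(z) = 1.09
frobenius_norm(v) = 1.40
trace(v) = 1.23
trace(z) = 0.55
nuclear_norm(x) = 0.68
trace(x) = 0.68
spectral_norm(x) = 0.40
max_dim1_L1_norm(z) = 1.5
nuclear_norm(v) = 1.41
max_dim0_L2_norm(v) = 1.09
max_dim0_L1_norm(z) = 0.95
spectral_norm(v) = 1.40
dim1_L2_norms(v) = [0.29, 1.36]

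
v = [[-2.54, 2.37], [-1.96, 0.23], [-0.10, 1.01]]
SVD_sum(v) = [[-2.75, 2.10], [-1.35, 1.03], [-0.55, 0.42]] + [[0.21, 0.27], [-0.61, -0.80], [0.45, 0.59]]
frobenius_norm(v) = 4.12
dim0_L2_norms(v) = [3.21, 2.59]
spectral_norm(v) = 3.91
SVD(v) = [[-0.88, 0.27], [-0.43, -0.78], [-0.18, 0.57]] @ diag([3.913050873588018, 1.2965850765422398]) @ [[0.80,-0.61], [0.61,0.80]]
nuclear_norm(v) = 5.21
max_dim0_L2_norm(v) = 3.21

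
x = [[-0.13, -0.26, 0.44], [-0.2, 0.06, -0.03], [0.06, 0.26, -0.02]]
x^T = [[-0.13, -0.20, 0.06], [-0.26, 0.06, 0.26], [0.44, -0.03, -0.02]]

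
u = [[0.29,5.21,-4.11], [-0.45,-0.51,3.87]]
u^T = [[0.29, -0.45], [5.21, -0.51], [-4.11, 3.87]]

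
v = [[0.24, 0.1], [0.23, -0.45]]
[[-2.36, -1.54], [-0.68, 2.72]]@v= [[-0.92, 0.46],[0.46, -1.29]]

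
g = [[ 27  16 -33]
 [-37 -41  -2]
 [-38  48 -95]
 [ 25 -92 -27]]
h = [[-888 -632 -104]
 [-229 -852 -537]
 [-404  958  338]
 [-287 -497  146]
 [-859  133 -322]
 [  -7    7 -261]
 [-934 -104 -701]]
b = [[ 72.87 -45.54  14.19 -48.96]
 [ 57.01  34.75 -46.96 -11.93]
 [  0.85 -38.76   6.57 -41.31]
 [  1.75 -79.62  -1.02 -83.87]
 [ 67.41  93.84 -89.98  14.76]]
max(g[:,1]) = 48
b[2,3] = -41.31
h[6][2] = -701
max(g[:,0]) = 27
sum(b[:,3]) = -171.31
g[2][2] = -95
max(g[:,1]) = 48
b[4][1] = 93.84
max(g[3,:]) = 25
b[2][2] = 6.57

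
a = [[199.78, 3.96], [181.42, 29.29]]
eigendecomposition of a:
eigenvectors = [[0.69, -0.02], [0.72, 1.00]]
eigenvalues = [203.89, 25.18]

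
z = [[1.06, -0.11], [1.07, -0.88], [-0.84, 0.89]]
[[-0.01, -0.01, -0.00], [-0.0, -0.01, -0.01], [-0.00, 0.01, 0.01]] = z @ [[-0.01, -0.01, 0.00], [-0.01, 0.0, 0.01]]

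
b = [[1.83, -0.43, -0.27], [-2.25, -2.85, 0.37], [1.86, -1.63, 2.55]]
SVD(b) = [[-0.07,  -0.41,  -0.91],[0.85,  0.46,  -0.27],[0.53,  -0.79,  0.31]] @ diag([3.7993721015124087, 3.6837878434634765, 1.2418046378556842]) @ [[-0.28, -0.85, 0.44], [-0.88, 0.04, -0.47], [-0.38, 0.52, 0.76]]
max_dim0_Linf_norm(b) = 2.85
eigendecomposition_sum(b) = [[0.99+0.64j, -0.07-0.17j, (-0.14+0.39j)], [-0.43-0.45j, (0.01+0.1j), 0.12-0.18j], [(1.11-3.38j), -0.44+0.32j, (1.26+0.11j)]] + [[(0.99-0.64j), -0.07+0.17j, (-0.14-0.39j)], [-0.43+0.45j, 0.01-0.10j, (0.12+0.18j)], [1.11+3.38j, (-0.44-0.32j), 1.26-0.11j]] + [[-0.14-0.00j, (-0.3-0j), (0.01+0j)], [(-1.39-0j), -2.88-0.00j, 0.12+0.00j], [(-0.36-0j), -0.75-0.00j, (0.03+0j)]]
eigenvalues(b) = [(2.26+0.85j), (2.26-0.85j), (-2.99+0j)]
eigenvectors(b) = [[(0.08-0.3j), (0.08+0.3j), 0.10+0.00j], [(-0.08+0.14j), -0.08-0.14j, 0.96+0.00j], [-0.94+0.00j, -0.94-0.00j, (0.25+0j)]]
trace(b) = 1.53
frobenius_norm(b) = 5.44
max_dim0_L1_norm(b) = 5.94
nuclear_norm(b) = 8.72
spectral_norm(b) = 3.80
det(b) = -17.38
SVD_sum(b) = [[0.07, 0.22, -0.11], [-0.89, -2.75, 1.42], [-0.55, -1.71, 0.88]] + [[1.33, -0.06, 0.71], [-1.49, 0.07, -0.79], [2.56, -0.12, 1.37]] + [[0.43, -0.59, -0.86], [0.13, -0.17, -0.26], [-0.15, 0.20, 0.30]]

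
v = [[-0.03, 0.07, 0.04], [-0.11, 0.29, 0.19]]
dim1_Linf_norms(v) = [0.07, 0.29]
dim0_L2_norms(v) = [0.11, 0.3, 0.19]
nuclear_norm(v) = 0.38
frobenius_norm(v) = 0.37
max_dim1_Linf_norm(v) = 0.29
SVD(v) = [[-0.23, -0.97], [-0.97, 0.23]] @ diag([0.37371117970792633, 0.00632093041489881]) @ [[0.3, -0.80, -0.52], [0.62, -0.24, 0.74]]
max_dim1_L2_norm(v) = 0.36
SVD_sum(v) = [[-0.03, 0.07, 0.04],  [-0.11, 0.29, 0.19]] + [[-0.0, 0.00, -0.0], [0.0, -0.0, 0.00]]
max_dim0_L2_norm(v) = 0.3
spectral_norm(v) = 0.37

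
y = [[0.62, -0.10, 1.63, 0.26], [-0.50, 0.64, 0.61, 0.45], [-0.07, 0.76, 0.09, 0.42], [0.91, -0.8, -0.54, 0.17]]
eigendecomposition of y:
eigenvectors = [[(-0.77+0j), (-0.25+0.27j), -0.25-0.27j, 0.62+0.00j], [(0.01+0j), -0.38-0.30j, (-0.38+0.3j), (0.58+0j)], [-0.17+0.00j, -0.24-0.17j, -0.24+0.17j, (-0.35+0j)], [-0.61+0.00j, 0.74+0.00j, 0.74-0.00j, (-0.39+0j)]]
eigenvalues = [(1.19+0j), (0.45+0.78j), (0.45-0.78j), (-0.57+0j)]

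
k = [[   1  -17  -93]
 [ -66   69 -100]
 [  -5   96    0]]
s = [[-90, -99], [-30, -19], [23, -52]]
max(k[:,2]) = 0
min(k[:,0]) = -66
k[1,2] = -100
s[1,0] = -30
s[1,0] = -30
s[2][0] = 23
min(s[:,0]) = -90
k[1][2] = -100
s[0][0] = -90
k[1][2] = -100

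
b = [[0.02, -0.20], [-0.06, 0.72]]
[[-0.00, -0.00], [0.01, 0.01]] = b @[[0.01, 0.03], [0.01, 0.01]]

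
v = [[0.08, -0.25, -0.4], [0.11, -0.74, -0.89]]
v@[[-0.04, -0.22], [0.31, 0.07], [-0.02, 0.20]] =[[-0.07,-0.12],[-0.22,-0.25]]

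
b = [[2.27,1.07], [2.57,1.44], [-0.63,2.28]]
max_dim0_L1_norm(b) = 5.47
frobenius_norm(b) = 4.54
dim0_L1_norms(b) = [5.47, 4.79]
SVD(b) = [[-0.63, 0.17],[-0.75, 0.11],[-0.19, -0.98]] @ diag([3.9163143052571954, 2.2878116754745905]) @ [[-0.83, -0.56],[0.56, -0.83]]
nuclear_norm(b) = 6.20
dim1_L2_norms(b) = [2.51, 2.95, 2.37]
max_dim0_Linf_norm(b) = 2.57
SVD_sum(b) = [[2.05, 1.39], [2.43, 1.65], [0.63, 0.43]] + [[0.22,-0.32], [0.14,-0.21], [-1.26,1.85]]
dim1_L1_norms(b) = [3.34, 4.01, 2.91]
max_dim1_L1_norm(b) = 4.01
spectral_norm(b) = 3.92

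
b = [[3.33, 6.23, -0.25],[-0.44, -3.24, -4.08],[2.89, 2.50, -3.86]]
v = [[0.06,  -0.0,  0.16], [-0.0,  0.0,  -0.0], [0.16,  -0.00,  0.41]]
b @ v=[[0.16,0.0,0.43], [-0.68,0.0,-1.74], [-0.44,0.00,-1.12]]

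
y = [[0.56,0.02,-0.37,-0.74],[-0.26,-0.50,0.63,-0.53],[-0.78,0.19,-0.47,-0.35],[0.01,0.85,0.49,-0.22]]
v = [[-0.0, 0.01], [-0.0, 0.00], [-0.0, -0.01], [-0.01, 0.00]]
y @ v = [[0.01,0.01], [0.01,-0.01], [0.00,-0.00], [0.0,-0.00]]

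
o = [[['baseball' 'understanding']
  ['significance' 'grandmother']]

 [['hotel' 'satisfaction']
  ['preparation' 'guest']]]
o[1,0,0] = 'hotel'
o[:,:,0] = [['baseball', 'significance'], ['hotel', 'preparation']]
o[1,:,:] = [['hotel', 'satisfaction'], ['preparation', 'guest']]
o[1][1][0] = 'preparation'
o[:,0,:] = [['baseball', 'understanding'], ['hotel', 'satisfaction']]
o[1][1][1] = 'guest'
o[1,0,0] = 'hotel'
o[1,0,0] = 'hotel'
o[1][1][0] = 'preparation'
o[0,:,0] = ['baseball', 'significance']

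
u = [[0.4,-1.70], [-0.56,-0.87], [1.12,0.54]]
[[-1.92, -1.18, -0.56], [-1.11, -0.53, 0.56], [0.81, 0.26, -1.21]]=u@ [[0.16, -0.09, -1.11], [1.17, 0.67, 0.07]]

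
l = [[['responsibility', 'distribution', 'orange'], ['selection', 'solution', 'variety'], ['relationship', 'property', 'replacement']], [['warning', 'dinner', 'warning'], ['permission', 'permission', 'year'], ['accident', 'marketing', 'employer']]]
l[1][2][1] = 'marketing'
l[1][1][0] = 'permission'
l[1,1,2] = 'year'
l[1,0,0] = 'warning'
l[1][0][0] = 'warning'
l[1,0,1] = 'dinner'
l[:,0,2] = ['orange', 'warning']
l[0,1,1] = 'solution'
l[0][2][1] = 'property'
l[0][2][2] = 'replacement'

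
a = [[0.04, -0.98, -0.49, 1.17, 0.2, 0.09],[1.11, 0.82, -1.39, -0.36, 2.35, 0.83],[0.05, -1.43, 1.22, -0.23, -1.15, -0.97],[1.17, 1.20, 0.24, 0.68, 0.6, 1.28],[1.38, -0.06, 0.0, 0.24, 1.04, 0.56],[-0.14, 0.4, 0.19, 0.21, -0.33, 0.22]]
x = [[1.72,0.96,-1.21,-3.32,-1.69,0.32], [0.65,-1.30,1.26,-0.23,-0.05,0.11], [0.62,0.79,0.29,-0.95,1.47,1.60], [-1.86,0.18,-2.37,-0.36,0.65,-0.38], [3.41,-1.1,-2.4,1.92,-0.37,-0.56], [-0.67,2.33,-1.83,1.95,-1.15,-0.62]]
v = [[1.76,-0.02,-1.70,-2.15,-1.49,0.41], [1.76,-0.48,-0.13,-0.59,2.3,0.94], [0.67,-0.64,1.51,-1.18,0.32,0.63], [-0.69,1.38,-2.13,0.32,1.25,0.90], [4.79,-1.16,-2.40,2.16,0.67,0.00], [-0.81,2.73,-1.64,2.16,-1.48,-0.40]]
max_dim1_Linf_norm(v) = 4.79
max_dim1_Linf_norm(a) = 2.35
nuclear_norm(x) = 18.93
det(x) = 90.35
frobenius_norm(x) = 8.78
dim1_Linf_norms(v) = [2.15, 2.3, 1.51, 2.13, 4.79, 2.73]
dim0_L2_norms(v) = [5.54, 3.37, 4.26, 3.97, 3.44, 1.56]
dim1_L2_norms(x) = [4.4, 1.94, 2.59, 3.13, 4.77, 3.84]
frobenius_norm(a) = 5.27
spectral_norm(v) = 6.36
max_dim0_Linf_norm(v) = 4.79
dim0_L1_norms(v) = [10.48, 6.41, 9.51, 8.56, 7.51, 3.28]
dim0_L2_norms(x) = [4.39, 3.15, 4.23, 4.43, 2.63, 1.88]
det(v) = -125.99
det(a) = 0.00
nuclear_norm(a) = 9.47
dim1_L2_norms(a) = [1.62, 3.19, 2.42, 2.31, 1.83, 0.65]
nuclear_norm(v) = 19.52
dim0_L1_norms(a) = [3.89, 4.89, 3.53, 2.89, 5.67, 3.95]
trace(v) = 3.38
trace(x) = -0.64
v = a + x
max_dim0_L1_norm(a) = 5.67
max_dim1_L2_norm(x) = 4.77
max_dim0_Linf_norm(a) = 2.35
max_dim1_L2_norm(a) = 3.19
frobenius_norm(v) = 9.50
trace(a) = 4.02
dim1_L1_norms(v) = [7.53, 6.2, 4.95, 6.67, 11.18, 9.22]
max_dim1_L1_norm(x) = 9.76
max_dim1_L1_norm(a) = 6.86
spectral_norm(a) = 4.35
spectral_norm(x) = 5.08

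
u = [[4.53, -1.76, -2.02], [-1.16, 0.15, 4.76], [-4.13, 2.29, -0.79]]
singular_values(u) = [7.23, 4.73, 0.28]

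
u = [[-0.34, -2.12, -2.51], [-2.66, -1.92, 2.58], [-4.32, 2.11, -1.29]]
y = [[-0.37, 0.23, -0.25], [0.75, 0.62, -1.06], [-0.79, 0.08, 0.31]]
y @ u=[[0.59,-0.18,1.84], [2.68,-5.02,1.08], [-1.28,2.18,1.79]]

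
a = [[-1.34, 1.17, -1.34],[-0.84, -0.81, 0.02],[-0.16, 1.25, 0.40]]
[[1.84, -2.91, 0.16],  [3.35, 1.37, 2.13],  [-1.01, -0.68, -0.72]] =a@[[-2.77,-0.49,-1.58],[-1.26,-1.14,-0.97],[0.3,1.67,0.61]]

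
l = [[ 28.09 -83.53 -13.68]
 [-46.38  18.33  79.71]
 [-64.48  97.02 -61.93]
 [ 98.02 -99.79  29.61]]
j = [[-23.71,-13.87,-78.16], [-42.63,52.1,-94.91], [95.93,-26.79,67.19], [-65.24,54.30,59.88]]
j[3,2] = 59.88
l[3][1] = -99.79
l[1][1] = 18.33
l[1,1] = 18.33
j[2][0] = 95.93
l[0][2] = -13.68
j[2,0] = 95.93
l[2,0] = -64.48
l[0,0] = 28.09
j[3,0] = -65.24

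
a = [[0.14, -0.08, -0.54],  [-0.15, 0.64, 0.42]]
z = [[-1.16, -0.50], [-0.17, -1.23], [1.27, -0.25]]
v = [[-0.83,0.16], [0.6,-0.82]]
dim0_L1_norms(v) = [1.43, 0.98]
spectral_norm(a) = 0.89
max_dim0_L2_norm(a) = 0.68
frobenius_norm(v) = 1.32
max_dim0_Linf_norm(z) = 1.27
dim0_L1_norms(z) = [2.6, 1.98]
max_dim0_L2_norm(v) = 1.02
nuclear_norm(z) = 3.06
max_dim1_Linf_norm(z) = 1.27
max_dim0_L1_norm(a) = 0.96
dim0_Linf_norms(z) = [1.27, 1.23]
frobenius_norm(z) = 2.19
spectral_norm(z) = 1.78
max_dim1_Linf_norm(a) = 0.64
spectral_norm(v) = 1.23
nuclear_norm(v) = 1.71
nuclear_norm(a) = 1.25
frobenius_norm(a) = 0.96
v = a @ z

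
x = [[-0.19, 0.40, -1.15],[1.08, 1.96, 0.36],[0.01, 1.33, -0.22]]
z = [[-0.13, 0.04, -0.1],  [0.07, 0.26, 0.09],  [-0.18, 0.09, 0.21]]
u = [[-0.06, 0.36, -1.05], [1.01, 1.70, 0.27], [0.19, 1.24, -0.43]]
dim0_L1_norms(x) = [1.28, 3.69, 1.73]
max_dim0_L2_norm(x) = 2.4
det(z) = -0.01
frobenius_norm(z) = 0.44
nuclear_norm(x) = 4.29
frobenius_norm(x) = 2.91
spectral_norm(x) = 2.56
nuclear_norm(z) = 0.73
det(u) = -0.74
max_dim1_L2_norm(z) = 0.29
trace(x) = 1.55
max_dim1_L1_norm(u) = 2.98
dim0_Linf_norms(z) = [0.18, 0.26, 0.21]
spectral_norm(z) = 0.34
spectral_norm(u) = 2.33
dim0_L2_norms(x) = [1.1, 2.4, 1.22]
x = z + u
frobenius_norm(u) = 2.64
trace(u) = 1.21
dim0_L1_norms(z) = [0.38, 0.39, 0.4]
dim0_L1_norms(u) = [1.26, 3.3, 1.75]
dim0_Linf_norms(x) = [1.08, 1.96, 1.15]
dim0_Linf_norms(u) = [1.01, 1.7, 1.05]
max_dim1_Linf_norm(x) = 1.96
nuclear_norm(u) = 3.81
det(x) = -1.36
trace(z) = 0.34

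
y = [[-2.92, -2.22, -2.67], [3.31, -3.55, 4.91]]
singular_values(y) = [7.37, 3.74]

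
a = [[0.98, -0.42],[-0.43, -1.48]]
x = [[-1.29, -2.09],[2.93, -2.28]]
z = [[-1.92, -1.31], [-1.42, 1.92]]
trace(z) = 0.00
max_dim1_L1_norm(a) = 1.91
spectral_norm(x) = 3.73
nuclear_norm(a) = 2.60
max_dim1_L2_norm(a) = 1.54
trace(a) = -0.50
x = a @ z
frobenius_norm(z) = 3.33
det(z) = -5.55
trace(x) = -3.57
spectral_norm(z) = 2.41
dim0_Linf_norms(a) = [0.98, 1.48]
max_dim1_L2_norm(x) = 3.71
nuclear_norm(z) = 4.71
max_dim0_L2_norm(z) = 2.39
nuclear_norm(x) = 6.16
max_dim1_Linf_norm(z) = 1.92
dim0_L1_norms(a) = [1.41, 1.9]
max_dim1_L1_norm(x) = 5.21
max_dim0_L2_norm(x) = 3.2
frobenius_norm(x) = 4.45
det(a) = -1.63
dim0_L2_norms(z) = [2.39, 2.32]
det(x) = 9.06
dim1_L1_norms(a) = [1.4, 1.91]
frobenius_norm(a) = 1.87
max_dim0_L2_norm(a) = 1.54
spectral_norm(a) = 1.55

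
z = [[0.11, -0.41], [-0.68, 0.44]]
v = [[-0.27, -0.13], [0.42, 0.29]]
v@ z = [[0.06, 0.05], [-0.15, -0.04]]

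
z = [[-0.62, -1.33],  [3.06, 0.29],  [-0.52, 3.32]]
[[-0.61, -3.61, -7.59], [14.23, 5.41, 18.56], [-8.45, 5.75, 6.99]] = z @ [[4.82, 1.58, 5.78], [-1.79, 1.98, 3.01]]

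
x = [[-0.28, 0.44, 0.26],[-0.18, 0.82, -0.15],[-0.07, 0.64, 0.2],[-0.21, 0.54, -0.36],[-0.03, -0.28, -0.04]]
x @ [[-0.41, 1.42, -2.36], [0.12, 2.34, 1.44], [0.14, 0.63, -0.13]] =[[0.20, 0.80, 1.26], [0.15, 1.57, 1.63], [0.13, 1.52, 1.06], [0.1, 0.74, 1.32], [-0.03, -0.72, -0.33]]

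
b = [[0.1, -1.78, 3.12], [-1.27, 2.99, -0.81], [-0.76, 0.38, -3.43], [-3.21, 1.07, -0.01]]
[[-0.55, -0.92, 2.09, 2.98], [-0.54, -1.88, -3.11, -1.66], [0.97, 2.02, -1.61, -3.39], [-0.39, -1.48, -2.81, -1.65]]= b @ [[0.04, 0.22, 0.64, 0.47],  [-0.25, -0.73, -0.7, -0.12],  [-0.32, -0.72, 0.25, 0.87]]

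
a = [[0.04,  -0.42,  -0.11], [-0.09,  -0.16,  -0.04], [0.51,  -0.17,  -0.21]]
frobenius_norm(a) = 0.75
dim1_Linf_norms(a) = [0.42, 0.16, 0.51]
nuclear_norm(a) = 1.06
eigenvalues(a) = [(0.1+0j), (-0.21+0.16j), (-0.21-0.16j)]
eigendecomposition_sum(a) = [[(0.06-0j), -0.09+0.00j, -0.01+0.00j], [(-0.04+0j), 0.06-0.00j, 0.01-0.00j], [0.12-0.00j, (-0.18+0j), (-0.02+0j)]] + [[-0.01+0.08j, -0.17-0.02j, -0.05-0.05j], [(-0.03+0.05j), -0.11-0.06j, -0.02-0.04j], [0.20-0.00j, 0.00+0.41j, (-0.1+0.14j)]] + [[(-0.01-0.08j), -0.17+0.02j, (-0.05+0.05j)],  [(-0.03-0.05j), (-0.11+0.06j), -0.02+0.04j],  [0.20+0.00j, 0.00-0.41j, (-0.1-0.14j)]]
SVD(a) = [[-0.50, -0.76, -0.42], [-0.07, -0.45, 0.89], [-0.86, 0.47, 0.17]] @ diag([0.6313380610921544, 0.3989456360318805, 0.02747056802320649]) @ [[-0.72, 0.58, 0.38],[0.63, 0.78, 0.01],[-0.29, 0.24, -0.93]]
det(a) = 0.01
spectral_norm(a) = 0.63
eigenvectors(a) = [[(-0.42+0j), -0.05+0.36j, -0.05-0.36j], [0.28+0.00j, -0.12+0.24j, -0.12-0.24j], [(-0.86+0j), (0.89+0j), 0.89-0.00j]]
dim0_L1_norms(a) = [0.64, 0.75, 0.36]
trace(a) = -0.33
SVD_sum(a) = [[0.23, -0.18, -0.12], [0.03, -0.03, -0.02], [0.39, -0.32, -0.21]] + [[-0.19,-0.23,-0.00], [-0.11,-0.14,-0.00], [0.12,0.15,0.00]] + [[0.00,-0.00,0.01], [-0.01,0.01,-0.02], [-0.00,0.0,-0.00]]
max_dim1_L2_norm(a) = 0.58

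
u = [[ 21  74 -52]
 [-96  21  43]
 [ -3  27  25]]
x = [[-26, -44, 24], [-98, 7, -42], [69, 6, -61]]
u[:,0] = [21, -96, -3]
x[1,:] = [-98, 7, -42]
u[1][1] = 21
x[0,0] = -26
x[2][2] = -61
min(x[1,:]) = -98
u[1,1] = 21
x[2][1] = 6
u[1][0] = -96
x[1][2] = -42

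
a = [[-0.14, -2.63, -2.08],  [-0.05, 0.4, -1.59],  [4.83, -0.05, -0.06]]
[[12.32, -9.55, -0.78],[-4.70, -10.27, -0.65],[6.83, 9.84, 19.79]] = a @[[1.37, 2.1, 4.10], [-5.89, -1.28, -0.12], [1.43, 6.07, 0.25]]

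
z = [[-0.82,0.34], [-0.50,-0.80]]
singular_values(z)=[0.99, 0.83]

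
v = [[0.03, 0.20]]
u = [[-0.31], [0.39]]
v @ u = [[0.07]]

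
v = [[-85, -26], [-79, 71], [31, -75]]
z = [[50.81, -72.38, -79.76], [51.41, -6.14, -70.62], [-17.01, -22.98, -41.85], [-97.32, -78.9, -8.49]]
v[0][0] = -85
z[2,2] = -41.85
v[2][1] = -75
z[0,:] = [50.81, -72.38, -79.76]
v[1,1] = 71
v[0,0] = -85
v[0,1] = -26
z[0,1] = -72.38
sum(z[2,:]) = -81.84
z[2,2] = -41.85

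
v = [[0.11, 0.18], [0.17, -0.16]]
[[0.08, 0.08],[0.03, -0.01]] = v @ [[0.4, 0.21], [0.21, 0.29]]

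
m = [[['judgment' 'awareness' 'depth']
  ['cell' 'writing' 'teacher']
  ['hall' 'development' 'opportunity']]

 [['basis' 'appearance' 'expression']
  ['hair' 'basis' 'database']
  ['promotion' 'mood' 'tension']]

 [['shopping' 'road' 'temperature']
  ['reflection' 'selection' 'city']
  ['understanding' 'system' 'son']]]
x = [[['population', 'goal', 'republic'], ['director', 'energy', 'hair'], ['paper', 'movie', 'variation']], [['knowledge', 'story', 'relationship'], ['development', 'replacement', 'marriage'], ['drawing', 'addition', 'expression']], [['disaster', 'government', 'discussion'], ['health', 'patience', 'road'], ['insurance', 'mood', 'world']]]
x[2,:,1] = ['government', 'patience', 'mood']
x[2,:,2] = ['discussion', 'road', 'world']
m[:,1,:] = [['cell', 'writing', 'teacher'], ['hair', 'basis', 'database'], ['reflection', 'selection', 'city']]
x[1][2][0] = 'drawing'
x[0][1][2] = 'hair'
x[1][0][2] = 'relationship'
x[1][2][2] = 'expression'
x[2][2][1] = 'mood'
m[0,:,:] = [['judgment', 'awareness', 'depth'], ['cell', 'writing', 'teacher'], ['hall', 'development', 'opportunity']]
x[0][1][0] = 'director'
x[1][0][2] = 'relationship'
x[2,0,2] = 'discussion'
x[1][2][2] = 'expression'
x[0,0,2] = 'republic'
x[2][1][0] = 'health'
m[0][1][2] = 'teacher'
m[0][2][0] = 'hall'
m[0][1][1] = 'writing'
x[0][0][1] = 'goal'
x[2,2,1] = 'mood'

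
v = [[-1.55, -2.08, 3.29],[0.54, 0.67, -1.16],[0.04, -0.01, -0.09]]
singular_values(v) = [4.43, 0.08, 0.0]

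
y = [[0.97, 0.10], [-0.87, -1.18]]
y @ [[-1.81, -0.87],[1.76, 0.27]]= [[-1.58, -0.82], [-0.5, 0.44]]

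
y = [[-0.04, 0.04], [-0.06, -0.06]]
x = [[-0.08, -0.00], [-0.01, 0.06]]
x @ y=[[0.00, -0.00], [-0.0, -0.00]]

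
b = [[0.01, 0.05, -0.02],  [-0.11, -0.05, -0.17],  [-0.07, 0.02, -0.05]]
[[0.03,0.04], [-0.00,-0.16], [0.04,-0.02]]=b @ [[-0.44,  0.28], [0.73,  0.95], [0.08,  0.48]]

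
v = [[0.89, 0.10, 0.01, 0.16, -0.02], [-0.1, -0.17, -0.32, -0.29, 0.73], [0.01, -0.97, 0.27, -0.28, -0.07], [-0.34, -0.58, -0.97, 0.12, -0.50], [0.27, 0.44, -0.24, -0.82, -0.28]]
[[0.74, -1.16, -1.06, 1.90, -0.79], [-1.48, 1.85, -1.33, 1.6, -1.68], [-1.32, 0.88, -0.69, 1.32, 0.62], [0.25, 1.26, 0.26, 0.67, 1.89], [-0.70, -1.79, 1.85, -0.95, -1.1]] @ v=[[-0.10, -0.15, -1.56, 1.63, -1.52], [-2.51, -0.84, -2.11, 1.17, 1.14], [-1.55, -0.11, -1.91, -0.62, -0.12], [0.38, 0.0, -1.43, -1.87, 0.03], [-0.40, -1.49, 2.25, 0.68, -0.64]]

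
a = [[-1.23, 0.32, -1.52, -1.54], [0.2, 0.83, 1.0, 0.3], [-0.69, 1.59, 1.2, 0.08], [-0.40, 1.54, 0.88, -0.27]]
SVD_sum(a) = [[0.04, -0.76, -0.81, -0.22], [-0.05, 0.88, 0.95, 0.26], [-0.07, 1.31, 1.41, 0.38], [-0.06, 1.08, 1.16, 0.32]] + [[-1.29, 1.07, -0.7, -1.31], [0.12, -0.1, 0.07, 0.12], [-0.42, 0.35, -0.23, -0.43], [-0.49, 0.40, -0.27, -0.49]] + [[0.02,0.01,-0.00,-0.01], [0.13,0.05,-0.01,-0.08], [-0.20,-0.07,0.02,0.12], [0.15,0.05,-0.02,-0.09]] + [[0.00, 0.00, -0.00, 0.0],[0.0, 0.0, -0.00, 0.0],[0.0, 0.00, -0.0, 0.00],[-0.0, -0.0, 0.0, -0.0]]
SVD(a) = [[0.37,0.89,0.07,-0.26],[-0.43,-0.08,0.46,-0.77],[-0.64,0.29,-0.71,-0.10],[-0.53,0.34,0.53,0.57]] @ diag([3.084968074216348, 2.5120228561037528, 0.34411178913949925, 0.00047754941410100746]) @ [[0.04, -0.67, -0.72, -0.20], [-0.58, 0.48, -0.31, -0.58], [0.81, 0.29, -0.09, -0.51], [-0.13, -0.49, 0.61, -0.60]]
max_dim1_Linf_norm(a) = 1.59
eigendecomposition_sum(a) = [[0.13,  -0.91,  -0.89,  -0.19], [-0.13,  0.88,  0.85,  0.18], [-0.21,  1.47,  1.42,  0.30], [-0.15,  1.03,  1.00,  0.21]] + [[-1.38, 1.19, -0.64, -1.32], [0.27, -0.23, 0.12, 0.25], [-0.41, 0.35, -0.19, -0.39], [-0.33, 0.28, -0.15, -0.31]] + [[0.01, 0.03, 0.00, -0.02], [0.03, 0.08, 0.01, -0.06], [-0.03, -0.10, -0.01, 0.07], [0.03, 0.1, 0.01, -0.07]] + [[0.01, 0.02, 0.0, -0.01], [0.03, 0.10, 0.02, -0.08], [-0.04, -0.12, -0.02, 0.10], [0.04, 0.13, 0.02, -0.10]]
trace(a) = 0.53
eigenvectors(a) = [[-0.42, -0.92, -0.16, 0.09], [0.40, 0.18, -0.5, 0.48], [0.67, -0.27, 0.62, -0.61], [0.47, -0.22, -0.58, 0.63]]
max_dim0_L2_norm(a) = 2.39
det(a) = 0.00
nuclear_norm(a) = 5.94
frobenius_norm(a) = 3.99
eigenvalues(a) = [2.64, -2.11, 0.01, -0.02]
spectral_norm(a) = 3.08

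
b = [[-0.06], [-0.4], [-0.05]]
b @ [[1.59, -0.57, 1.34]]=[[-0.10,  0.03,  -0.08], [-0.64,  0.23,  -0.54], [-0.08,  0.03,  -0.07]]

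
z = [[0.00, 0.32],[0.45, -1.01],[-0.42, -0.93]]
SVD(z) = [[0.23, 0.02], [-0.73, 0.67], [-0.65, -0.74]] @ diag([1.4106503913748543, 0.6134863269168848]) @ [[-0.04,1.00], [1.00,0.04]]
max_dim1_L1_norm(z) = 1.46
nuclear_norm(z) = 2.02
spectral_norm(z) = 1.41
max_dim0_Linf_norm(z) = 1.01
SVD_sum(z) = [[-0.01,0.32], [0.04,-1.03], [0.04,-0.91]] + [[0.01, 0.00], [0.41, 0.02], [-0.46, -0.02]]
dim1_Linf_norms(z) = [0.32, 1.01, 0.93]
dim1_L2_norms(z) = [0.32, 1.11, 1.02]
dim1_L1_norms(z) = [0.32, 1.46, 1.35]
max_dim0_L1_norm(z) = 2.26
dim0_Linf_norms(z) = [0.45, 1.01]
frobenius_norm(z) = 1.54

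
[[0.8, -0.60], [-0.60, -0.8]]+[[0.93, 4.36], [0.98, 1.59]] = [[1.73, 3.76],[0.38, 0.79]]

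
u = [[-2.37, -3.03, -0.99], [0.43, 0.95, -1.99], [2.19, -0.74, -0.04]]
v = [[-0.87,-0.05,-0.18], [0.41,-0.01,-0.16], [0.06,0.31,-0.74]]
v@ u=[[1.65, 2.72, 0.97], [-1.33, -1.13, -0.38], [-1.63, 0.66, -0.65]]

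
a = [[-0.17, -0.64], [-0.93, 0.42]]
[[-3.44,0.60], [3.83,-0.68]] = a@[[-1.51,0.27], [5.77,-1.01]]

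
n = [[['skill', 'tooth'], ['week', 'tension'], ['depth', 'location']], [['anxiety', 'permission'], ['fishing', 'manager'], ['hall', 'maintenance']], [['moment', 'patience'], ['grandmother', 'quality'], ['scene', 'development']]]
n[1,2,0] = 'hall'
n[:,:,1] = [['tooth', 'tension', 'location'], ['permission', 'manager', 'maintenance'], ['patience', 'quality', 'development']]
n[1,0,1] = 'permission'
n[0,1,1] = 'tension'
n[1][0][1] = 'permission'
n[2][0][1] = 'patience'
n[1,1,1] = 'manager'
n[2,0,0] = 'moment'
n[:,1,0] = ['week', 'fishing', 'grandmother']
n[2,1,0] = 'grandmother'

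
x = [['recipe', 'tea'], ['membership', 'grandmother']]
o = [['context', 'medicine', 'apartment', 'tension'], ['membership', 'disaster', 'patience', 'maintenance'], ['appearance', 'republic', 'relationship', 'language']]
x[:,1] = ['tea', 'grandmother']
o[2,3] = 'language'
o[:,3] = ['tension', 'maintenance', 'language']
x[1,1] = 'grandmother'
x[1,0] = 'membership'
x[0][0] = 'recipe'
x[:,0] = ['recipe', 'membership']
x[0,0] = 'recipe'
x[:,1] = ['tea', 'grandmother']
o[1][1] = 'disaster'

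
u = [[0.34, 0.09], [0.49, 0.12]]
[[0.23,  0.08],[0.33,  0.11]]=u @ [[0.66, 0.05],[0.05, 0.73]]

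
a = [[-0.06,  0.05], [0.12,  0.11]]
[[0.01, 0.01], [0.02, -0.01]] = a@[[0.04, -0.12], [0.18, 0.02]]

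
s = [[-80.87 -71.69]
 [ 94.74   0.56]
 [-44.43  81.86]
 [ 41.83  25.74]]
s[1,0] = 94.74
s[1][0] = 94.74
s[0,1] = -71.69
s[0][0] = -80.87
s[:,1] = [-71.69, 0.56, 81.86, 25.74]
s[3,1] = 25.74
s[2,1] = 81.86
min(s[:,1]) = -71.69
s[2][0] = -44.43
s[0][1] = -71.69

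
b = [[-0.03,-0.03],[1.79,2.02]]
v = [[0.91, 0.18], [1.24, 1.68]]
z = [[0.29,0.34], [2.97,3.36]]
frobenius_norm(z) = 4.51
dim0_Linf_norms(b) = [1.79, 2.02]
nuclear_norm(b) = 2.70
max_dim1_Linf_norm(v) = 1.68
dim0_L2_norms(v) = [1.54, 1.69]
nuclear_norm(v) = 2.80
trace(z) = 3.65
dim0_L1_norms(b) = [1.82, 2.05]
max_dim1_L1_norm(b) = 3.81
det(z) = -0.04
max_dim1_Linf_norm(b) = 2.02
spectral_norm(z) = 4.51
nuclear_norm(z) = 4.51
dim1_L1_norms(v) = [1.09, 2.92]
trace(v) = 2.59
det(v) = 1.31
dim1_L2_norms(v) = [0.93, 2.09]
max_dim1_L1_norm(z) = 6.33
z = v @ b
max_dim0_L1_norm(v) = 2.15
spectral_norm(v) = 2.21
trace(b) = 1.99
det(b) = -0.01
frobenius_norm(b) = 2.70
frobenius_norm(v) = 2.28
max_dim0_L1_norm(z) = 3.7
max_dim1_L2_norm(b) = 2.7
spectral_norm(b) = 2.70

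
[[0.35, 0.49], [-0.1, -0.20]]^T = [[0.35, -0.10],[0.49, -0.2]]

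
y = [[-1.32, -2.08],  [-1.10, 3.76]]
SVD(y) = [[-0.45,  0.89], [0.89,  0.45]] @ diag([4.311339062388582, 1.6818904509873243]) @ [[-0.09, 1.0], [-1.0, -0.09]]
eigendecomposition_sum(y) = [[-1.61, -0.61], [-0.32, -0.12]] + [[0.29, -1.47], [-0.78, 3.88]]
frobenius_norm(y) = 4.63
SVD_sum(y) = [[0.17, -1.95], [-0.34, 3.83]] + [[-1.49, -0.13],[-0.76, -0.07]]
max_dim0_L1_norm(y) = 5.84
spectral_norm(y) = 4.31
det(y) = -7.25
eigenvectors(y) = [[-0.98, 0.35], [-0.20, -0.94]]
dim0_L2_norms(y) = [1.72, 4.3]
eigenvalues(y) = [-1.74, 4.18]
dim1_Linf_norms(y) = [2.08, 3.76]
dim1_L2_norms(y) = [2.46, 3.92]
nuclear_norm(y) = 5.99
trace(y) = 2.44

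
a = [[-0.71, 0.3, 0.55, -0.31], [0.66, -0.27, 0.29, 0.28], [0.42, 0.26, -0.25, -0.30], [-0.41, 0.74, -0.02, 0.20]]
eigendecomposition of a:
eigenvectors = [[-0.62+0.00j, (0.01+0j), (0.18-0.33j), (0.18+0.33j)], [0.60+0.00j, (0.62+0j), (-0.15-0.4j), (-0.15+0.4j)], [(-0.05+0j), -0.61+0.00j, 0.21-0.40j, 0.21+0.40j], [(-0.5+0j), -0.49+0.00j, (-0.69+0j), -0.69-0.00j]]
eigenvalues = [(-1.21+0j), (-0.76+0j), (0.47+0.23j), (0.47-0.23j)]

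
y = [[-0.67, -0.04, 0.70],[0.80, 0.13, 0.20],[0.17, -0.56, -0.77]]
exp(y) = [[0.50, -0.16, 0.33], [0.63, 1.04, 0.33], [-0.07, -0.41, 0.42]]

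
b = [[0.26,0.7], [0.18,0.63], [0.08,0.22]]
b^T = [[0.26,  0.18,  0.08], [0.70,  0.63,  0.22]]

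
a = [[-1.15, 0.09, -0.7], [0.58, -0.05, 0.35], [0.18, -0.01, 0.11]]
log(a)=[[-0.73+3.32j, -2.28-0.27j, (2.18+2.02j)], [(-4.01-1.68j), (-6.54+0.14j), (-4.22-1.02j)], [(0.81-0.51j), 2.86+0.04j, -4.06-0.31j]]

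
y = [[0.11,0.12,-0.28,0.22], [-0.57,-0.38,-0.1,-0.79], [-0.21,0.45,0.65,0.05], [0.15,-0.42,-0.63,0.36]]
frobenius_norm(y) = 1.63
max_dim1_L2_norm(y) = 1.05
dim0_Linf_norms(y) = [0.57, 0.45, 0.65, 0.79]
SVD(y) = [[-0.25, 0.15, -0.24, -0.92], [0.27, -0.92, -0.25, -0.16], [0.60, 0.35, -0.71, 0.08], [-0.71, -0.1, -0.61, 0.34]] @ diag([1.1750035133976384, 1.0909238954226999, 0.20672745247580213, 0.20053817165775234]) @ [[-0.35, 0.37, 0.75, -0.42], [0.41, 0.52, 0.31, 0.68], [0.83, 0.01, 0.08, -0.55], [0.12, -0.77, 0.58, 0.25]]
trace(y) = 0.74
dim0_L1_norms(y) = [1.04, 1.37, 1.66, 1.42]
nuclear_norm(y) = 2.67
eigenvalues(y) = [(1.1+0j), (-0.31+0.31j), (-0.31-0.31j), (0.26+0j)]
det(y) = 0.05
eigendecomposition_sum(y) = [[(0.12+0j), (-0.09-0j), (-0.23+0j), (0.12-0j)], [-0.22-0.00j, (0.17+0j), 0.41+0.00j, -0.22+0.00j], [-0.24-0.00j, (0.19+0j), (0.45+0j), (-0.24+0j)], [(0.36+0j), (-0.28-0j), -0.67+0.00j, 0.36-0.00j]] + [[(-0.03+0.2j), (0.11+0.13j), 0.01+0.15j, (0.08+0.12j)],[(-0.21-0.24j), -0.27-0.01j, (-0.19-0.15j), (-0.23-0.03j)],[0.04+0.17j, (0.13+0.08j), (0.05+0.12j), (0.1+0.07j)],[(-0.06-0.06j), -0.07+0.00j, -0.05-0.04j, (-0.06-0j)]] + [[-0.03-0.20j, 0.11-0.13j, (0.01-0.15j), 0.08-0.12j], [(-0.21+0.24j), -0.27+0.01j, (-0.19+0.15j), (-0.23+0.03j)], [0.04-0.17j, 0.13-0.08j, (0.05-0.12j), 0.10-0.07j], [-0.06+0.06j, (-0.07-0j), -0.05+0.04j, -0.06+0.00j]] + [[0.04+0.00j, -0.00-0.00j, -0.07+0.00j, (-0.06-0j)], [(0.08+0j), (-0-0j), -0.13+0.00j, (-0.11-0j)], [(-0.05-0j), 0j, (0.09-0j), 0.08+0.00j], [(-0.08-0j), 0j, (0.14-0j), (0.13+0j)]]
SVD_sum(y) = [[0.10, -0.11, -0.22, 0.12], [-0.11, 0.12, 0.24, -0.13], [-0.25, 0.26, 0.53, -0.3], [0.29, -0.31, -0.62, 0.35]] + [[0.07,  0.09,  0.05,  0.11], [-0.41,  -0.52,  -0.31,  -0.68], [0.16,  0.2,  0.12,  0.26], [-0.05,  -0.06,  -0.04,  -0.08]] + [[-0.04, -0.00, -0.00, 0.03], [-0.04, -0.00, -0.00, 0.03], [-0.12, -0.00, -0.01, 0.08], [-0.11, -0.0, -0.01, 0.07]] + [[-0.02, 0.14, -0.11, -0.05], [-0.0, 0.03, -0.02, -0.01], [0.00, -0.01, 0.01, 0.00], [0.01, -0.05, 0.04, 0.02]]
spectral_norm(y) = 1.18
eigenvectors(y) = [[(-0.24+0j), (-0.31-0.35j), -0.31+0.35j, -0.31+0.00j],[0.44+0.00j, 0.75+0.00j, 0.75-0.00j, -0.58+0.00j],[(0.48+0j), (-0.37-0.2j), -0.37+0.20j, 0.41+0.00j],[-0.72+0.00j, (0.2-0.01j), (0.2+0.01j), (0.63+0j)]]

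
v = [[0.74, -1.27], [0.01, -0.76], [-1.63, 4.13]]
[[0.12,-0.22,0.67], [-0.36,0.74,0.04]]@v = [[-1.01, 2.78], [-0.32, 0.06]]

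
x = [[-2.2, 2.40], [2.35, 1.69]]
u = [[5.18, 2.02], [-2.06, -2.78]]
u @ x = [[-6.65, 15.85], [-2.0, -9.64]]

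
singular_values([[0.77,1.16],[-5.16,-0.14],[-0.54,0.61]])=[5.25, 1.29]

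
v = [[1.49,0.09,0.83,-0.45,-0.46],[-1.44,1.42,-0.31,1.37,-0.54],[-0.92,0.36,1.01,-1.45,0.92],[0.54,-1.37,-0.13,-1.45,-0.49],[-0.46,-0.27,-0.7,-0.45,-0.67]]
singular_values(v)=[3.35, 2.23, 1.81, 1.04, 0.21]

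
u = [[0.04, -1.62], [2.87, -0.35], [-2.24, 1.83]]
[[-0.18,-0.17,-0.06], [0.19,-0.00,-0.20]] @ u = [[-0.36, 0.24], [0.46, -0.67]]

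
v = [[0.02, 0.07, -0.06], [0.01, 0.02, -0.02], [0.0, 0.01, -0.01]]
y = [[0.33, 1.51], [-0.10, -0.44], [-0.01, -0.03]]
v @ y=[[0.0, 0.0], [0.0, 0.01], [-0.00, -0.0]]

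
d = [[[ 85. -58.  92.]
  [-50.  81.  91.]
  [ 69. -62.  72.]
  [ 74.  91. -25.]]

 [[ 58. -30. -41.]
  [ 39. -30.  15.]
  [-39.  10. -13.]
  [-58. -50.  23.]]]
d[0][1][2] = 91.0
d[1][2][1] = 10.0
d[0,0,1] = -58.0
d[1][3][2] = 23.0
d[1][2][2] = -13.0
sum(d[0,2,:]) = 79.0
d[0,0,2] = 92.0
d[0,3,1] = 91.0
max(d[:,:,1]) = 91.0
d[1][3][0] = -58.0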